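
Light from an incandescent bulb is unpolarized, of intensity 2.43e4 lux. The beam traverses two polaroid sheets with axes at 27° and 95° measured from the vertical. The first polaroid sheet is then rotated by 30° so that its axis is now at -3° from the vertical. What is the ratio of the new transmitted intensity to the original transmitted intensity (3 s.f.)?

I_new/I_old ≈ 0.138

Before rotation:
Unpolarized light through the first polarizer → I₁ = ½ I₀, now polarized at 27°.
I₂ = I₁ cos²(95° − 27°) = 0.5 I₀ · cos²(68°) = 0.07017 I₀.
After rotation:
Unpolarized light through the first polarizer → I₁ = ½ I₀, now polarized at -3°.
Angle between axes 1 and 2: 82°. I₂ = 0.5 I₀ · cos²(82°) = 0.009685 I₀.
Ratio = 0.009685 / 0.07017 = 0.138.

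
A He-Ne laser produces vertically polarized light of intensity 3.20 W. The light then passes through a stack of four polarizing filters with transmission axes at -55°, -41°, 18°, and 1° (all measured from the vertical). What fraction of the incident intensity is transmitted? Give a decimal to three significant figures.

I/I₀ ≈ 0.0751

I₁ = 3.20 W · cos²(55°) = 1.053 W.
I₂ = I₁ · cos²(14°) = 1.053 · 0.9415 = 0.9912 W.
I₃ = I₂ · cos²(59°) = 0.9912 · 0.2653 = 0.2629 W.
I₄ = I₃ · cos²(17°) = 0.2629 · 0.9145 = 0.2404 W.
Transmitted fraction = 0.07514.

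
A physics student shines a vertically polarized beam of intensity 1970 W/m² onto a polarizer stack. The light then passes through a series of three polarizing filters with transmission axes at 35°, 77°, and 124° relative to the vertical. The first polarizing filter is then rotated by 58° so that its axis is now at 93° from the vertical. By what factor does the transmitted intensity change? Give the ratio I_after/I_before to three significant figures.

I_new/I_old ≈ 0.00683

Before rotation:
By Malus's law, I₁ = I₀ cos²(35° − 0°) = I₀ cos²(35°) = 0.671 I₀.
I₂ = I₁ cos²(77° − 35°) = 0.671 I₀ · cos²(42°) = 0.3706 I₀.
I₃ = I₂ cos²(124° − 77°) = 0.3706 I₀ · cos²(47°) = 0.1724 I₀.
After rotation:
I₁ = I₀ cos²(93° − 0°) = I₀ cos²(87°) = 0.002739 I₀.
I₂ = I₁ cos²(77° − 93°) = 0.002739 I₀ · cos²(16°) = 0.002531 I₀.
I₃ = I₂ cos²(124° − 77°) = 0.002531 I₀ · cos²(47°) = 0.001177 I₀.
Ratio = 0.001177 / 0.1724 = 0.00683.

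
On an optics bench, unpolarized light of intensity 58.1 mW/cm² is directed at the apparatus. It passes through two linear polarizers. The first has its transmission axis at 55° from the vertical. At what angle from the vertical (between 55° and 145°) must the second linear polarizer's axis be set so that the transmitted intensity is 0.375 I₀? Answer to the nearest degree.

θ ≈ 85°

Unpolarized light through the first polarizer → I₁ = ½ I₀, now polarized at 55°.
Need I₂/I₀ = 0.375, so cos²(θ − 55°) = 0.375 / 0.5 = 0.75.
θ − 55° = arccos(√0.75) = 30.0°, giving θ ≈ 55 + 30.0 = 85.0°.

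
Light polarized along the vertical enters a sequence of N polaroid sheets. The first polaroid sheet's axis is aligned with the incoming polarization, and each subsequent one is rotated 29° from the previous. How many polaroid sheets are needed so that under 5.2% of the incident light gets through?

N = 13

First polarizer is aligned with the polarization: full transmission.
Each further stage multiplies by cos²(29°) = 0.765.
After N polarizers: T = 0.765^(N−1). Require T < 0.052 ⇒ N−1 > ln(0.052)/ln(0.765) = 11.03, so N−1 ≥ 12 and N = 13.
Check: N=13 gives T = 0.04015 < 0.052; N=12 gives T = 0.05248.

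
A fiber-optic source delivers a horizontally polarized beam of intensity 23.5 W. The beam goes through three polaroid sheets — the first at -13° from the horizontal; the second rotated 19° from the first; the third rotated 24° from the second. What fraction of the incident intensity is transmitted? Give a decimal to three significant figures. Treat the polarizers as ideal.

I₁ = 23.5 W · cos²(13°) = 22.31 W.
I₂ = I₁ · cos²(19°) = 22.31 · 0.894 = 19.95 W.
I₃ = I₂ · cos²(24°) = 19.95 · 0.8346 = 16.65 W.
Transmitted fraction = 0.7084.

I/I₀ ≈ 0.708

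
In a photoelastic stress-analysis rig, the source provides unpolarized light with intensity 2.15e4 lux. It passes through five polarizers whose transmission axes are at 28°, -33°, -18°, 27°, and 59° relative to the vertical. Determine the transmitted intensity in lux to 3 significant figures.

Unpolarized light through the first polarizer → I₁ = 2.15e4 lux/2 = 1.075e+04 lux, polarized at 28°.
I₂ = I₁ · cos²(61°) = 1.075e+04 · 0.235 = 2527 lux.
I₃ = I₂ · cos²(15°) = 2527 · 0.933 = 2357 lux.
I₄ = I₃ · cos²(45°) = 2357 · 0.5 = 1179 lux.
I₅ = I₄ · cos²(32°) = 1179 · 0.7192 = 847.7 lux.

I ≈ 848 lux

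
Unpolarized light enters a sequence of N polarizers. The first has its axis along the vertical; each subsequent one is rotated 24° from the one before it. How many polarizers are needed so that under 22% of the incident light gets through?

First polarizer halves the unpolarized light: factor 1/2.
Each further stage multiplies by cos²(24°) = 0.8346.
After N polarizers: T = 0.5·0.8346^(N−1). Require T < 0.22 ⇒ N−1 > ln(0.22/0.5)/ln(0.8346) = 4.54, so N−1 ≥ 5 and N = 6.
Check: N=6 gives T = 0.2024 < 0.22; N=5 gives T = 0.2426.

N = 6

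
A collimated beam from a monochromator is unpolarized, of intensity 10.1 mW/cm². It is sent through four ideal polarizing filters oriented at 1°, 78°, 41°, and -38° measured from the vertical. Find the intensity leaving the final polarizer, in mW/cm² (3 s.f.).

Unpolarized light through the first polarizer → I₁ = 10.1 mW/cm²/2 = 5.05 mW/cm², polarized at 1°.
I₂ = I₁ · cos²(77°) = 5.05 · 0.0506 = 0.2555 mW/cm².
I₃ = I₂ · cos²(37°) = 0.2555 · 0.6378 = 0.163 mW/cm².
I₄ = I₃ · cos²(79°) = 0.163 · 0.03641 = 0.005934 mW/cm².

I ≈ 0.00593 mW/cm²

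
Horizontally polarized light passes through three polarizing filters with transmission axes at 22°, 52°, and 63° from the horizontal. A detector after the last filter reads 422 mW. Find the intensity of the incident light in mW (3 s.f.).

I₀ ≈ 679 mW

By Malus's law, I₁ = I₀ cos²(22° − 0°) = I₀ cos²(22°) = 0.8597 I₀.
I₂ = I₁ cos²(52° − 22°) = 0.8597 I₀ · cos²(30°) = 0.6448 I₀.
I₃ = I₂ cos²(63° − 52°) = 0.6448 I₀ · cos²(11°) = 0.6213 I₀.
So 422 mW = 0.6213 I₀, giving I₀ = 422/0.6213 = 679.2 mW.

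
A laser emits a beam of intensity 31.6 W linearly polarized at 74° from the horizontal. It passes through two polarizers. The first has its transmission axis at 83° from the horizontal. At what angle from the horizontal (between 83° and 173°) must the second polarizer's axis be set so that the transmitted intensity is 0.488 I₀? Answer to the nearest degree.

θ ≈ 128°

I₁ = I₀ cos²(83° − 74°) = I₀ cos²(9°) = 0.9755 I₀.
Need I₂/I₀ = 0.488, so cos²(θ − 83°) = 0.488 / 0.9755 = 0.5002.
θ − 83° = arccos(√0.5002) = 45.0°, giving θ ≈ 83 + 45.0 = 128.0°.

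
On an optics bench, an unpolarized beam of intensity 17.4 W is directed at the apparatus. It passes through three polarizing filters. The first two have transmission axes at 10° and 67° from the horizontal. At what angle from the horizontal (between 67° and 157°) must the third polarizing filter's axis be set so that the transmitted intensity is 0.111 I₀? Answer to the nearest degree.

θ ≈ 97°

Unpolarized light through the first polarizer → I₁ = ½ I₀, now polarized at 10°.
I₂ = I₁ cos²(67° − 10°) = 0.5 I₀ · cos²(57°) = 0.1483 I₀.
Need I₃/I₀ = 0.111, so cos²(θ − 67°) = 0.111 / 0.1483 = 0.7484.
θ − 67° = arccos(√0.7484) = 30.1°, giving θ ≈ 67 + 30.1 = 97.1°.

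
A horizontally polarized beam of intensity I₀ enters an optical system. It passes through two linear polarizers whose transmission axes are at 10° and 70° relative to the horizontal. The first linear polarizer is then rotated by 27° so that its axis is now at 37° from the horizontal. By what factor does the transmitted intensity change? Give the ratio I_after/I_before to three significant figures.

Before rotation:
By Malus's law, I₁ = I₀ cos²(10° − 0°) = I₀ cos²(10°) = 0.9698 I₀.
I₂ = I₁ cos²(70° − 10°) = 0.9698 I₀ · cos²(60°) = 0.2425 I₀.
After rotation:
I₁ = I₀ cos²(37° − 0°) = I₀ cos²(37°) = 0.6378 I₀.
I₂ = I₁ cos²(70° − 37°) = 0.6378 I₀ · cos²(33°) = 0.4486 I₀.
Ratio = 0.4486 / 0.2425 = 1.85.

I_new/I_old ≈ 1.85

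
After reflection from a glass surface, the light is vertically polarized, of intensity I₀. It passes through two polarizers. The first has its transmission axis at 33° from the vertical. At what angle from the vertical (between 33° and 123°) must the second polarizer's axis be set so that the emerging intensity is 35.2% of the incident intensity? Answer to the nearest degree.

θ ≈ 78°

I₁ = I₀ cos²(33° − 0°) = I₀ cos²(33°) = 0.7034 I₀.
Need I₂/I₀ = 0.352, so cos²(θ − 33°) = 0.352 / 0.7034 = 0.5004.
θ − 33° = arccos(√0.5004) = 45.0°, giving θ ≈ 33 + 45.0 = 78.0°.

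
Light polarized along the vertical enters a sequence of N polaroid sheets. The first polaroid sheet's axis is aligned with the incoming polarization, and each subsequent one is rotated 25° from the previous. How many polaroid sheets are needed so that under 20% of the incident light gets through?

First polarizer is aligned with the polarization: full transmission.
Each further stage multiplies by cos²(25°) = 0.8214.
After N polarizers: T = 0.8214^(N−1). Require T < 0.20 ⇒ N−1 > ln(0.20)/ln(0.8214) = 8.18, so N−1 ≥ 9 and N = 10.
Check: N=10 gives T = 0.1702 < 0.20; N=9 gives T = 0.2072.

N = 10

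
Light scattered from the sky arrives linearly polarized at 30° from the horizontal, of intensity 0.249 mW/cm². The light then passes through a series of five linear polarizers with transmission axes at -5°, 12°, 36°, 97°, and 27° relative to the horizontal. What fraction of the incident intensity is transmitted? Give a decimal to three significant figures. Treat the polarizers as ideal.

I/I₀ ≈ 0.0141

By Malus's law, I₁ = 0.249 mW/cm² · cos²(35°) = 0.1671 mW/cm².
I₂ = I₁ · cos²(17°) = 0.1671 · 0.9145 = 0.1528 mW/cm².
I₃ = I₂ · cos²(24°) = 0.1528 · 0.8346 = 0.1275 mW/cm².
I₄ = I₃ · cos²(61°) = 0.1275 · 0.235 = 0.02997 mW/cm².
I₅ = I₄ · cos²(70°) = 0.02997 · 0.117 = 0.003506 mW/cm².
Transmitted fraction = 0.01408.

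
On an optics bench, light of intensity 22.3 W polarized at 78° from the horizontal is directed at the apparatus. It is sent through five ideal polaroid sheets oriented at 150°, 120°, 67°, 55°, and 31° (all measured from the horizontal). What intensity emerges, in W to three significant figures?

I₁ = 22.3 W · cos²(72°) = 2.129 W.
I₂ = I₁ · cos²(30°) = 2.129 · 0.75 = 1.597 W.
I₃ = I₂ · cos²(53°) = 1.597 · 0.3622 = 0.5784 W.
I₄ = I₃ · cos²(12°) = 0.5784 · 0.9568 = 0.5534 W.
I₅ = I₄ · cos²(24°) = 0.5534 · 0.8346 = 0.4619 W.

I ≈ 0.462 W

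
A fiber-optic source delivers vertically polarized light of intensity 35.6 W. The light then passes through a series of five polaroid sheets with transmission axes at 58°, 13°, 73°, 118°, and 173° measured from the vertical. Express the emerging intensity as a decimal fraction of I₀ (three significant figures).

By Malus's law, I₁ = 35.6 W · cos²(58°) = 9.997 W.
I₂ = I₁ · cos²(45°) = 9.997 · 0.5 = 4.998 W.
I₃ = I₂ · cos²(60°) = 4.998 · 0.25 = 1.25 W.
I₄ = I₃ · cos²(45°) = 1.25 · 0.5 = 0.6248 W.
I₅ = I₄ · cos²(55°) = 0.6248 · 0.329 = 0.2056 W.
Transmitted fraction = 0.005774.

I/I₀ ≈ 0.00577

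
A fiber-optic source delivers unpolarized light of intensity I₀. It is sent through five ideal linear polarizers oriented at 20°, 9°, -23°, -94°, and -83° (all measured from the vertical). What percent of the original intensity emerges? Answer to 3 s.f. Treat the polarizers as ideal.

Unpolarized light through the first polarizer → I₁ = ½ I₀, now polarized at 20°.
I₂ = I₁ cos²(9° − 20°) = 0.5 I₀ · cos²(11°) = 0.4818 I₀.
I₃ = I₂ cos²(-23° − 9°) = 0.4818 I₀ · cos²(32°) = 0.3465 I₀.
I₄ = I₃ cos²(-94° + 23°) = 0.3465 I₀ · cos²(71°) = 0.03673 I₀.
I₅ = I₄ cos²(-83° + 94°) = 0.03673 I₀ · cos²(11°) = 0.03539 I₀.
That is 3.539% of the incident intensity.

≈ 3.54%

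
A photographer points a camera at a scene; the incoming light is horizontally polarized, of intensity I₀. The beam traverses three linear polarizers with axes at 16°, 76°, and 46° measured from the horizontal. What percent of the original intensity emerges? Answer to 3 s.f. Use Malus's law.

≈ 17.3%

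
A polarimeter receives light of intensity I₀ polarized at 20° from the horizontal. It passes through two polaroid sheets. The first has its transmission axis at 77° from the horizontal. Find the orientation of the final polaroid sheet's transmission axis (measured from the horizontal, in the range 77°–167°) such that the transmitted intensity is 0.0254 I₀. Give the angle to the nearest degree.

I₁ = I₀ cos²(77° − 20°) = I₀ cos²(57°) = 0.2966 I₀.
Need I₂/I₀ = 0.0254, so cos²(θ − 77°) = 0.0254 / 0.2966 = 0.08563.
θ − 77° = arccos(√0.08563) = 73.0°, giving θ ≈ 77 + 73.0 = 150.0°.

θ ≈ 150°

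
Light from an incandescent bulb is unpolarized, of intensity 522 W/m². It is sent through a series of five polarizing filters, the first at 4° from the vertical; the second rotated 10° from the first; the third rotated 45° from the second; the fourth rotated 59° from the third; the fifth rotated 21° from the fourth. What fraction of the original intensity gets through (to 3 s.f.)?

I/I₀ ≈ 0.0561

Unpolarized light through the first polarizer → I₁ = 522 W/m²/2 = 261 W/m², polarized at 4°.
I₂ = I₁ · cos²(10°) = 261 · 0.9698 = 253.1 W/m².
I₃ = I₂ · cos²(45°) = 253.1 · 0.5 = 126.6 W/m².
I₄ = I₃ · cos²(59°) = 126.6 · 0.2653 = 33.57 W/m².
I₅ = I₄ · cos²(21°) = 33.57 · 0.8716 = 29.26 W/m².
Transmitted fraction = 0.05606.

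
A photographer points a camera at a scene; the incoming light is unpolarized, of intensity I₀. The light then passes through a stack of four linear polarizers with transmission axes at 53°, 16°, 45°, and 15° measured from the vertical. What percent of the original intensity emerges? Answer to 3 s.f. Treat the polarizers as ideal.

≈ 18.3%

Unpolarized light through the first polarizer → I₁ = ½ I₀, now polarized at 53°.
I₂ = I₁ cos²(16° − 53°) = 0.5 I₀ · cos²(37°) = 0.3189 I₀.
I₃ = I₂ cos²(45° − 16°) = 0.3189 I₀ · cos²(29°) = 0.244 I₀.
I₄ = I₃ cos²(15° − 45°) = 0.244 I₀ · cos²(30°) = 0.183 I₀.
That is 18.3% of the incident intensity.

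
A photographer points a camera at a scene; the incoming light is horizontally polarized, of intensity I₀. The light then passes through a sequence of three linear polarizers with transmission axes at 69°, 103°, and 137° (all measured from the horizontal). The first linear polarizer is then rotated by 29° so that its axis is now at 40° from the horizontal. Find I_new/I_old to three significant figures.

Before rotation:
I₁ = I₀ cos²(69° − 0°) = I₀ cos²(69°) = 0.1284 I₀.
I₂ = I₁ cos²(103° − 69°) = 0.1284 I₀ · cos²(34°) = 0.08827 I₀.
I₃ = I₂ cos²(137° − 103°) = 0.08827 I₀ · cos²(34°) = 0.06067 I₀.
After rotation:
I₁ = I₀ cos²(40° − 0°) = I₀ cos²(40°) = 0.5868 I₀.
I₂ = I₁ cos²(103° − 40°) = 0.5868 I₀ · cos²(63°) = 0.1209 I₀.
I₃ = I₂ cos²(137° − 103°) = 0.1209 I₀ · cos²(34°) = 0.08313 I₀.
Ratio = 0.08313 / 0.06067 = 1.37.

I_new/I_old ≈ 1.37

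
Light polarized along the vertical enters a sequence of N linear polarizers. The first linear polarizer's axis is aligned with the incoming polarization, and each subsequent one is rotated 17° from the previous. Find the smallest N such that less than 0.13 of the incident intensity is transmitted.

N = 24

First polarizer is aligned with the polarization: full transmission.
Each further stage multiplies by cos²(17°) = 0.9145.
After N polarizers: T = 0.9145^(N−1). Require T < 0.13 ⇒ N−1 > ln(0.13)/ln(0.9145) = 22.83, so N−1 ≥ 23 and N = 24.
Check: N=24 gives T = 0.1281 < 0.13; N=23 gives T = 0.14.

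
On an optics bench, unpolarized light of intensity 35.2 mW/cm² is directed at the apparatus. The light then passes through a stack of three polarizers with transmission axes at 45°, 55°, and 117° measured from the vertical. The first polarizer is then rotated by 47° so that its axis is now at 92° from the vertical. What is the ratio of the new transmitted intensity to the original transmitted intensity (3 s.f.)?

Before rotation:
Unpolarized light through the first polarizer → I₁ = ½ I₀, now polarized at 45°.
I₂ = I₁ cos²(55° − 45°) = 0.5 I₀ · cos²(10°) = 0.4849 I₀.
I₃ = I₂ cos²(117° − 55°) = 0.4849 I₀ · cos²(62°) = 0.1069 I₀.
After rotation:
Unpolarized light through the first polarizer → I₁ = ½ I₀, now polarized at 92°.
I₂ = I₁ cos²(55° − 92°) = 0.5 I₀ · cos²(37°) = 0.3189 I₀.
I₃ = I₂ cos²(117° − 55°) = 0.3189 I₀ · cos²(62°) = 0.07029 I₀.
Ratio = 0.07029 / 0.1069 = 0.6576.

I_new/I_old ≈ 0.658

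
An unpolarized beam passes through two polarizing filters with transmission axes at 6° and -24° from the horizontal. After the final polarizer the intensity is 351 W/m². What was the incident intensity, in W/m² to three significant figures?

Unpolarized light through the first polarizer → I₁ = ½ I₀, now polarized at 6°.
I₂ = I₁ cos²(-24° − 6°) = 0.5 I₀ · cos²(30°) = 0.375 I₀.
So 351 W/m² = 0.375 I₀, giving I₀ = 351/0.375 = 936 W/m².

I₀ ≈ 936 W/m²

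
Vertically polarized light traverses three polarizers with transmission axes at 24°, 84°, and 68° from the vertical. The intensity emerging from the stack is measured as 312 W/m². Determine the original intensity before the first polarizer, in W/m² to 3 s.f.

I₁ = I₀ cos²(24° − 0°) = I₀ cos²(24°) = 0.8346 I₀.
I₂ = I₁ cos²(84° − 24°) = 0.8346 I₀ · cos²(60°) = 0.2086 I₀.
I₃ = I₂ cos²(68° − 84°) = 0.2086 I₀ · cos²(16°) = 0.1928 I₀.
So 312 W/m² = 0.1928 I₀, giving I₀ = 312/0.1928 = 1618 W/m².

I₀ ≈ 1620 W/m²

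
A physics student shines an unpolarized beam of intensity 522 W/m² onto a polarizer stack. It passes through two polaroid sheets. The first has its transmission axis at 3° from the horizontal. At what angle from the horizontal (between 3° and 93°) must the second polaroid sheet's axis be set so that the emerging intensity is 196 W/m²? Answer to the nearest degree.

Unpolarized light through the first polarizer → I₁ = ½ I₀, now polarized at 3°.
Target fraction: 196 / 522 W/m² = 0.3755 of I₀.
Need I₂/I₀ = 0.3755, so cos²(θ − 3°) = 0.3755 / 0.5 = 0.751.
θ − 3° = arccos(√0.751) = 29.9°, giving θ ≈ 3 + 29.9 = 32.9°.

θ ≈ 33°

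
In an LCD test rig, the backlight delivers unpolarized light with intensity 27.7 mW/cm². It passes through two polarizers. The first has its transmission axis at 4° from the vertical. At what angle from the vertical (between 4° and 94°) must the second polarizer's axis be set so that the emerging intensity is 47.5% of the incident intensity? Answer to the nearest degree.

θ ≈ 17°

Unpolarized light through the first polarizer → I₁ = ½ I₀, now polarized at 4°.
Need I₂/I₀ = 0.475, so cos²(θ − 4°) = 0.475 / 0.5 = 0.95.
θ − 4° = arccos(√0.95) = 12.9°, giving θ ≈ 4 + 12.9 = 16.9°.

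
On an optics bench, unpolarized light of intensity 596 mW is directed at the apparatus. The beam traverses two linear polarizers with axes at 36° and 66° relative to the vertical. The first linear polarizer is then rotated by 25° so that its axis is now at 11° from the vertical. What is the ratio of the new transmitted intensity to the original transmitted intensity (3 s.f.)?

Before rotation:
Unpolarized light through the first polarizer → I₁ = ½ I₀, now polarized at 36°.
I₂ = I₁ cos²(66° − 36°) = 0.5 I₀ · cos²(30°) = 0.375 I₀.
After rotation:
Unpolarized light through the first polarizer → I₁ = ½ I₀, now polarized at 11°.
I₂ = I₁ cos²(66° − 11°) = 0.5 I₀ · cos²(55°) = 0.1645 I₀.
Ratio = 0.1645 / 0.375 = 0.4387.

I_new/I_old ≈ 0.439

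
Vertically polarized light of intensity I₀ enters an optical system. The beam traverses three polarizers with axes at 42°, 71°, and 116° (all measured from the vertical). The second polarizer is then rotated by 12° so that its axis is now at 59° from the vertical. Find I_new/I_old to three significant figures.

Before rotation:
By Malus's law, I₁ = I₀ cos²(42° − 0°) = I₀ cos²(42°) = 0.5523 I₀.
I₂ = I₁ cos²(71° − 42°) = 0.5523 I₀ · cos²(29°) = 0.4225 I₀.
I₃ = I₂ cos²(116° − 71°) = 0.4225 I₀ · cos²(45°) = 0.2112 I₀.
After rotation:
I₁ = I₀ cos²(42° − 0°) = I₀ cos²(42°) = 0.5523 I₀.
I₂ = I₁ cos²(59° − 42°) = 0.5523 I₀ · cos²(17°) = 0.5051 I₀.
I₃ = I₂ cos²(116° − 59°) = 0.5051 I₀ · cos²(57°) = 0.1498 I₀.
Ratio = 0.1498 / 0.2112 = 0.7093.

I_new/I_old ≈ 0.709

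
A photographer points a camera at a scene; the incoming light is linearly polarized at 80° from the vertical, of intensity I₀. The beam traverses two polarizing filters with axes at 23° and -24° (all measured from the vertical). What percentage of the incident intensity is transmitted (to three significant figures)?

≈ 13.8%

I₁ = I₀ cos²(23° − 80°) = I₀ cos²(57°) = 0.2966 I₀.
I₂ = I₁ cos²(-24° − 23°) = 0.2966 I₀ · cos²(47°) = 0.138 I₀.
That is 13.8% of the incident intensity.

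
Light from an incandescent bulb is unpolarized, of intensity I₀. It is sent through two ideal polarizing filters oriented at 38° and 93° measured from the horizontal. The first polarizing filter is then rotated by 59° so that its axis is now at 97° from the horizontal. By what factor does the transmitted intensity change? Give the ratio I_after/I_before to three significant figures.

I_new/I_old ≈ 3.02

Before rotation:
Unpolarized light through the first polarizer → I₁ = ½ I₀, now polarized at 38°.
I₂ = I₁ cos²(93° − 38°) = 0.5 I₀ · cos²(55°) = 0.1645 I₀.
After rotation:
Unpolarized light through the first polarizer → I₁ = ½ I₀, now polarized at 97°.
I₂ = I₁ cos²(93° − 97°) = 0.5 I₀ · cos²(4°) = 0.4976 I₀.
Ratio = 0.4976 / 0.1645 = 3.025.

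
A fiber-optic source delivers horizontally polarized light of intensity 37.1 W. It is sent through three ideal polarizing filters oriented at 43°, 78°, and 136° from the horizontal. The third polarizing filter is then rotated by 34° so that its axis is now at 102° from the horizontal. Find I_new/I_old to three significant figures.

I_new/I_old ≈ 2.97

Before rotation:
I₁ = I₀ cos²(43° − 0°) = I₀ cos²(43°) = 0.5349 I₀.
I₂ = I₁ cos²(78° − 43°) = 0.5349 I₀ · cos²(35°) = 0.3589 I₀.
I₃ = I₂ cos²(136° − 78°) = 0.3589 I₀ · cos²(58°) = 0.1008 I₀.
After rotation:
I₁ = I₀ cos²(43° − 0°) = I₀ cos²(43°) = 0.5349 I₀.
I₂ = I₁ cos²(78° − 43°) = 0.5349 I₀ · cos²(35°) = 0.3589 I₀.
I₃ = I₂ cos²(102° − 78°) = 0.3589 I₀ · cos²(24°) = 0.2995 I₀.
Ratio = 0.2995 / 0.1008 = 2.972.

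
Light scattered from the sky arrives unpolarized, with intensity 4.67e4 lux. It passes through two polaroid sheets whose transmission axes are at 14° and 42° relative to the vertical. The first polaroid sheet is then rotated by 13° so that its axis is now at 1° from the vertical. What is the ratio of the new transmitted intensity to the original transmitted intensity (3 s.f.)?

Before rotation:
Unpolarized light through the first polarizer → I₁ = ½ I₀, now polarized at 14°.
I₂ = I₁ cos²(42° − 14°) = 0.5 I₀ · cos²(28°) = 0.3898 I₀.
After rotation:
Unpolarized light through the first polarizer → I₁ = ½ I₀, now polarized at 1°.
I₂ = I₁ cos²(42° − 1°) = 0.5 I₀ · cos²(41°) = 0.2848 I₀.
Ratio = 0.2848 / 0.3898 = 0.7306.

I_new/I_old ≈ 0.731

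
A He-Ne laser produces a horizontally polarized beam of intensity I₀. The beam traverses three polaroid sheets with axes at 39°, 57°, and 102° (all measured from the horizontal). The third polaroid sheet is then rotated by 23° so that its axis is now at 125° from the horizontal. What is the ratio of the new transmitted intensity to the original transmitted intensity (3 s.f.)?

Before rotation:
I₁ = I₀ cos²(39° − 0°) = I₀ cos²(39°) = 0.604 I₀.
I₂ = I₁ cos²(57° − 39°) = 0.604 I₀ · cos²(18°) = 0.5463 I₀.
I₃ = I₂ cos²(102° − 57°) = 0.5463 I₀ · cos²(45°) = 0.2731 I₀.
After rotation:
I₁ = I₀ cos²(39° − 0°) = I₀ cos²(39°) = 0.604 I₀.
I₂ = I₁ cos²(57° − 39°) = 0.604 I₀ · cos²(18°) = 0.5463 I₀.
I₃ = I₂ cos²(125° − 57°) = 0.5463 I₀ · cos²(68°) = 0.07666 I₀.
Ratio = 0.07666 / 0.2731 = 0.2807.

I_new/I_old ≈ 0.281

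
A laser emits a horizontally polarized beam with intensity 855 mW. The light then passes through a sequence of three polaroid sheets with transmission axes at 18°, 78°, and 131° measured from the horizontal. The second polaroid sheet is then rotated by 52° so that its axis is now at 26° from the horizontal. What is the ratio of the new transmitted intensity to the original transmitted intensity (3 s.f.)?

I_new/I_old ≈ 0.725

Before rotation:
I₁ = I₀ cos²(18° − 0°) = I₀ cos²(18°) = 0.9045 I₀.
I₂ = I₁ cos²(78° − 18°) = 0.9045 I₀ · cos²(60°) = 0.2261 I₀.
I₃ = I₂ cos²(131° − 78°) = 0.2261 I₀ · cos²(53°) = 0.0819 I₀.
After rotation:
I₁ = I₀ cos²(18° − 0°) = I₀ cos²(18°) = 0.9045 I₀.
I₂ = I₁ cos²(26° − 18°) = 0.9045 I₀ · cos²(8°) = 0.887 I₀.
Angle between axes 2 and 3: 75°. I₃ = 0.887 I₀ · cos²(75°) = 0.05942 I₀.
Ratio = 0.05942 / 0.0819 = 0.7255.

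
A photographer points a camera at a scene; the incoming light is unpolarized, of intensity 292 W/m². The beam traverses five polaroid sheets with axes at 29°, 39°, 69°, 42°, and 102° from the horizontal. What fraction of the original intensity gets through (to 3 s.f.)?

Unpolarized light through the first polarizer → I₁ = 292 W/m²/2 = 146 W/m², polarized at 29°.
I₂ = I₁ · cos²(10°) = 146 · 0.9698 = 141.6 W/m².
I₃ = I₂ · cos²(30°) = 141.6 · 0.75 = 106.2 W/m².
I₄ = I₃ · cos²(27°) = 106.2 · 0.7939 = 84.31 W/m².
I₅ = I₄ · cos²(60°) = 84.31 · 0.25 = 21.08 W/m².
Transmitted fraction = 0.07218.

I/I₀ ≈ 0.0722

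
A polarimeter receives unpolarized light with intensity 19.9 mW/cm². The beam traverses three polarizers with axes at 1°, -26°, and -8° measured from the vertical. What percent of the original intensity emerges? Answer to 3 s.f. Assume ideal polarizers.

Unpolarized light through the first polarizer → I₁ = 19.9 mW/cm²/2 = 9.95 mW/cm², polarized at 1°.
I₂ = I₁ · cos²(27°) = 9.95 · 0.7939 = 7.899 mW/cm².
I₃ = I₂ · cos²(18°) = 7.899 · 0.9045 = 7.145 mW/cm².
That is 35.9% of the incident intensity.

≈ 35.9%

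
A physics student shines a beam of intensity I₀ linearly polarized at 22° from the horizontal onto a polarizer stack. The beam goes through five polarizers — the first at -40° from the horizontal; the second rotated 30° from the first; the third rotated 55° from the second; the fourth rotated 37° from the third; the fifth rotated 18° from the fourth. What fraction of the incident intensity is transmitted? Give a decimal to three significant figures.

≈ 0.0314 I₀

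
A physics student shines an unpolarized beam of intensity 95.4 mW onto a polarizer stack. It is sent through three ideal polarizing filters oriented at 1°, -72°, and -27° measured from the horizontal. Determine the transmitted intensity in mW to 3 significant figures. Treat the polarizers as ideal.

I ≈ 2.04 mW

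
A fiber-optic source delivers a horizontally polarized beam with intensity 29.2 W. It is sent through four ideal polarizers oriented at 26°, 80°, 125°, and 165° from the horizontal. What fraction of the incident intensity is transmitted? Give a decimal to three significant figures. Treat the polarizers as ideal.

I/I₀ ≈ 0.0819

I₁ = 29.2 W · cos²(26°) = 23.59 W.
I₂ = I₁ · cos²(54°) = 23.59 · 0.3455 = 8.15 W.
I₃ = I₂ · cos²(45°) = 8.15 · 0.5 = 4.075 W.
I₄ = I₃ · cos²(40°) = 4.075 · 0.5868 = 2.391 W.
Transmitted fraction = 0.08189.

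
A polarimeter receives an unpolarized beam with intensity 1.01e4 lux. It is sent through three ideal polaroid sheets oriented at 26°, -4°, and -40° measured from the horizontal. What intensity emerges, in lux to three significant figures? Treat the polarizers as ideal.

Unpolarized light through the first polarizer → I₁ = 1.01e4 lux/2 = 5050 lux, polarized at 26°.
I₂ = I₁ · cos²(30°) = 5050 · 0.75 = 3788 lux.
I₃ = I₂ · cos²(36°) = 3788 · 0.6545 = 2479 lux.

I ≈ 2480 lux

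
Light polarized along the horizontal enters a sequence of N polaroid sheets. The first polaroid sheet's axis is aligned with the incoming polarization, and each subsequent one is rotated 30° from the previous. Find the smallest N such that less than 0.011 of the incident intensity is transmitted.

N = 17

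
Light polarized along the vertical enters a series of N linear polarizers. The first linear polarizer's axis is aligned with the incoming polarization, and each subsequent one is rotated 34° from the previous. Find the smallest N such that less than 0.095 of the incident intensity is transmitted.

N = 8

First polarizer is aligned with the polarization: full transmission.
Each further stage multiplies by cos²(34°) = 0.6873.
After N polarizers: T = 0.6873^(N−1). Require T < 0.095 ⇒ N−1 > ln(0.095)/ln(0.6873) = 6.28, so N−1 ≥ 7 and N = 8.
Check: N=8 gives T = 0.07245 < 0.095; N=7 gives T = 0.1054.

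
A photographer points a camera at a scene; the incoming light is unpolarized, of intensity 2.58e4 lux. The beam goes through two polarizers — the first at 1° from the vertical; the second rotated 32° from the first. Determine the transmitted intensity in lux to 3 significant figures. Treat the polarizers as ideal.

I ≈ 9280 lux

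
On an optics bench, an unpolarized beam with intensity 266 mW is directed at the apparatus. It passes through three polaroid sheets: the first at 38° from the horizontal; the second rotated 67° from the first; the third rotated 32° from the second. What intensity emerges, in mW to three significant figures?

Unpolarized light through the first polarizer → I₁ = 266 mW/2 = 133 mW, polarized at 38°.
I₂ = I₁ · cos²(67°) = 133 · 0.1527 = 20.31 mW.
I₃ = I₂ · cos²(32°) = 20.31 · 0.7192 = 14.6 mW.

I ≈ 14.6 mW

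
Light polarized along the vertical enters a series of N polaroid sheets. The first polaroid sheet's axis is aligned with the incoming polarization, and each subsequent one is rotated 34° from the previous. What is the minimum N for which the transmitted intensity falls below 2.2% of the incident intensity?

N = 12

First polarizer is aligned with the polarization: full transmission.
Each further stage multiplies by cos²(34°) = 0.6873.
After N polarizers: T = 0.6873^(N−1). Require T < 0.022 ⇒ N−1 > ln(0.022)/ln(0.6873) = 10.18, so N−1 ≥ 11 and N = 12.
Check: N=12 gives T = 0.01617 < 0.022; N=11 gives T = 0.02352.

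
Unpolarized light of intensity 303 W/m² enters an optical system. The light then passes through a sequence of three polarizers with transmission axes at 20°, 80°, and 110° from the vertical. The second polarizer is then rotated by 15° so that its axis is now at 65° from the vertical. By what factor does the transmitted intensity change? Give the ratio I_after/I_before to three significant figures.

Before rotation:
Unpolarized light through the first polarizer → I₁ = ½ I₀, now polarized at 20°.
I₂ = I₁ cos²(80° − 20°) = 0.5 I₀ · cos²(60°) = 0.125 I₀.
I₃ = I₂ cos²(110° − 80°) = 0.125 I₀ · cos²(30°) = 0.09375 I₀.
After rotation:
Unpolarized light through the first polarizer → I₁ = ½ I₀, now polarized at 20°.
I₂ = I₁ cos²(65° − 20°) = 0.5 I₀ · cos²(45°) = 0.25 I₀.
I₃ = I₂ cos²(110° − 65°) = 0.25 I₀ · cos²(45°) = 0.125 I₀.
Ratio = 0.125 / 0.09375 = 1.333.

I_new/I_old ≈ 1.33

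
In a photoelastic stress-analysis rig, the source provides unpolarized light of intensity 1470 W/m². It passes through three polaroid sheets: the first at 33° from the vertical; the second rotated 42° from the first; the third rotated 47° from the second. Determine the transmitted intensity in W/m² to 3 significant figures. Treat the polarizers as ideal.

I ≈ 189 W/m²

Unpolarized light through the first polarizer → I₁ = 1470 W/m²/2 = 735 W/m², polarized at 33°.
I₂ = I₁ · cos²(42°) = 735 · 0.5523 = 405.9 W/m².
I₃ = I₂ · cos²(47°) = 405.9 · 0.4651 = 188.8 W/m².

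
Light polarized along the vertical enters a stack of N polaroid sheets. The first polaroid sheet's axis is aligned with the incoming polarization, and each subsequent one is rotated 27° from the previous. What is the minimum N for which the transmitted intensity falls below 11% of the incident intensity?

N = 11

First polarizer is aligned with the polarization: full transmission.
Each further stage multiplies by cos²(27°) = 0.7939.
After N polarizers: T = 0.7939^(N−1). Require T < 0.11 ⇒ N−1 > ln(0.11)/ln(0.7939) = 9.56, so N−1 ≥ 10 and N = 11.
Check: N=11 gives T = 0.09945 < 0.11; N=10 gives T = 0.1253.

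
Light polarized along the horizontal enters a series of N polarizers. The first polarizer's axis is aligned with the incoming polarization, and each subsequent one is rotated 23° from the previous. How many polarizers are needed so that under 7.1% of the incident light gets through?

N = 17

First polarizer is aligned with the polarization: full transmission.
Each further stage multiplies by cos²(23°) = 0.8473.
After N polarizers: T = 0.8473^(N−1). Require T < 0.071 ⇒ N−1 > ln(0.071)/ln(0.8473) = 15.97, so N−1 ≥ 16 and N = 17.
Check: N=17 gives T = 0.0706 < 0.071; N=16 gives T = 0.08333.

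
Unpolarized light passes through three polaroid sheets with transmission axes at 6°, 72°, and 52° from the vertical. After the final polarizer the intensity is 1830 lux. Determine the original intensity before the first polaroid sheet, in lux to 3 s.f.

I₀ ≈ 2.51e4 lux

Unpolarized light through the first polarizer → I₁ = ½ I₀, now polarized at 6°.
I₂ = I₁ cos²(72° − 6°) = 0.5 I₀ · cos²(66°) = 0.08272 I₀.
I₃ = I₂ cos²(52° − 72°) = 0.08272 I₀ · cos²(20°) = 0.07304 I₀.
So 1830 lux = 0.07304 I₀, giving I₀ = 1830/0.07304 = 2.505e+04 lux.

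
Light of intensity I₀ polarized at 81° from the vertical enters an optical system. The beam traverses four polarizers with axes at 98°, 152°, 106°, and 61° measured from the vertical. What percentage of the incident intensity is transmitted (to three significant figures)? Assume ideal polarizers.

I₁ = I₀ cos²(98° − 81°) = I₀ cos²(17°) = 0.9145 I₀.
I₂ = I₁ cos²(152° − 98°) = 0.9145 I₀ · cos²(54°) = 0.316 I₀.
I₃ = I₂ cos²(106° − 152°) = 0.316 I₀ · cos²(46°) = 0.1525 I₀.
I₄ = I₃ cos²(61° − 106°) = 0.1525 I₀ · cos²(45°) = 0.07623 I₀.
That is 7.623% of the incident intensity.

≈ 7.62%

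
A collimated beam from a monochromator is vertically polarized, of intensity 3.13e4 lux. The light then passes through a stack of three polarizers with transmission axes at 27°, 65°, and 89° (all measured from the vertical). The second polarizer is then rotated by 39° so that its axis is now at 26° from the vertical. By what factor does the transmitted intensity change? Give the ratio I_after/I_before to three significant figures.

Before rotation:
I₁ = I₀ cos²(27° − 0°) = I₀ cos²(27°) = 0.7939 I₀.
I₂ = I₁ cos²(65° − 27°) = 0.7939 I₀ · cos²(38°) = 0.493 I₀.
I₃ = I₂ cos²(89° − 65°) = 0.493 I₀ · cos²(24°) = 0.4114 I₀.
After rotation:
I₁ = I₀ cos²(27° − 0°) = I₀ cos²(27°) = 0.7939 I₀.
I₂ = I₁ cos²(26° − 27°) = 0.7939 I₀ · cos²(1°) = 0.7937 I₀.
I₃ = I₂ cos²(89° − 26°) = 0.7937 I₀ · cos²(63°) = 0.1636 I₀.
Ratio = 0.1636 / 0.4114 = 0.3976.

I_new/I_old ≈ 0.398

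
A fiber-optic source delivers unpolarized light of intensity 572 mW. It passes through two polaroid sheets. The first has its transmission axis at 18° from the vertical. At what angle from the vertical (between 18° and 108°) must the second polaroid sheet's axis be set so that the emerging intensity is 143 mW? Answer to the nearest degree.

θ ≈ 63°

Unpolarized light through the first polarizer → I₁ = ½ I₀, now polarized at 18°.
Target fraction: 143 / 572 mW = 0.25 of I₀.
Need I₂/I₀ = 0.25, so cos²(θ − 18°) = 0.25 / 0.5 = 0.5.
θ − 18° = arccos(√0.5) = 45.0°, giving θ ≈ 18 + 45.0 = 63.0°.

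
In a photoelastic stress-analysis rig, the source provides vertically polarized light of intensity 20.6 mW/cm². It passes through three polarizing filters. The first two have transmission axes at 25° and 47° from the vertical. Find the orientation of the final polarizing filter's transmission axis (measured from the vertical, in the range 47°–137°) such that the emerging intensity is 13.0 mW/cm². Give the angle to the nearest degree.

I₁ = I₀ cos²(25° − 0°) = I₀ cos²(25°) = 0.8214 I₀.
I₂ = I₁ cos²(47° − 25°) = 0.8214 I₀ · cos²(22°) = 0.7061 I₀.
Target fraction: 13.0 / 20.6 mW/cm² = 0.6311 of I₀.
Need I₃/I₀ = 0.6311, so cos²(θ − 47°) = 0.6311 / 0.7061 = 0.8937.
θ − 47° = arccos(√0.8937) = 19.0°, giving θ ≈ 47 + 19.0 = 66.0°.

θ ≈ 66°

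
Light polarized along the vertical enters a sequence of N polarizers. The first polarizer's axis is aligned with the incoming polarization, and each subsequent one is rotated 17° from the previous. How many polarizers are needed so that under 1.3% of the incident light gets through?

First polarizer is aligned with the polarization: full transmission.
Each further stage multiplies by cos²(17°) = 0.9145.
After N polarizers: T = 0.9145^(N−1). Require T < 0.013 ⇒ N−1 > ln(0.013)/ln(0.9145) = 48.60, so N−1 ≥ 49 and N = 50.
Check: N=50 gives T = 0.01254 < 0.013; N=49 gives T = 0.01372.

N = 50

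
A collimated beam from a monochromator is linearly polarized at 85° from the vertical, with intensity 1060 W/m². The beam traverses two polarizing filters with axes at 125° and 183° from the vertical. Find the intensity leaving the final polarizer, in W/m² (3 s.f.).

I₁ = 1060 W/m² · cos²(40°) = 622 W/m².
I₂ = I₁ · cos²(58°) = 622 · 0.2808 = 174.7 W/m².

I ≈ 175 W/m²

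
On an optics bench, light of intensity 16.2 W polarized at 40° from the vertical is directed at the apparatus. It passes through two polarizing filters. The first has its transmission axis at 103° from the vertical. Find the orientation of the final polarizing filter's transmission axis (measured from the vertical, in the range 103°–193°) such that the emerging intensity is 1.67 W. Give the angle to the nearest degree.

By Malus's law, I₁ = I₀ cos²(103° − 40°) = I₀ cos²(63°) = 0.2061 I₀.
Target fraction: 1.67 / 16.2 W = 0.1031 of I₀.
Need I₂/I₀ = 0.1031, so cos²(θ − 103°) = 0.1031 / 0.2061 = 0.5002.
θ − 103° = arccos(√0.5002) = 45.0°, giving θ ≈ 103 + 45.0 = 148.0°.

θ ≈ 148°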